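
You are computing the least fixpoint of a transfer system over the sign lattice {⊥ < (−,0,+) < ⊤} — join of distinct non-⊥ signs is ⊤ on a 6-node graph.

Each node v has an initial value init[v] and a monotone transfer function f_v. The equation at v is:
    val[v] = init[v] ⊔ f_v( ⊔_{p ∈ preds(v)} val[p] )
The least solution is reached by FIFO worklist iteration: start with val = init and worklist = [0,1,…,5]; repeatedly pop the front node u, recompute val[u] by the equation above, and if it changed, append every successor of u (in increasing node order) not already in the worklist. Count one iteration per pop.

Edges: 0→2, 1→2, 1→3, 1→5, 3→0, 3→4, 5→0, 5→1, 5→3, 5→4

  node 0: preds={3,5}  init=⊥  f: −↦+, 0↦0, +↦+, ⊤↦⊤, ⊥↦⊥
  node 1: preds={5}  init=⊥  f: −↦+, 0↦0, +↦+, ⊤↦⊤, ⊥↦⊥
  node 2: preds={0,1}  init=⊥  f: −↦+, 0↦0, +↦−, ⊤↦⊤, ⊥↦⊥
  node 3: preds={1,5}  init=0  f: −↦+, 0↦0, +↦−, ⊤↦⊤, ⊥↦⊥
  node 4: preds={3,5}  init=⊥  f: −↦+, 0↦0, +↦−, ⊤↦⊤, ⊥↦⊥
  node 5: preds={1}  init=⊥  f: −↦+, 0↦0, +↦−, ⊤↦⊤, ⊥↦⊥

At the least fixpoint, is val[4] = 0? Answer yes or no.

Worklist (6 pops):
  #1 pop 0: in=0 → 0 (was ⊥); enqueue []
  #2 pop 1: in=⊥ → ⊥ (no change)
  #3 pop 2: in=0 → 0 (was ⊥); enqueue []
  #4 pop 3: in=⊥ → 0 (no change)
  #5 pop 4: in=0 → 0 (was ⊥); enqueue []
  #6 pop 5: in=⊥ → ⊥ (no change)

Fixpoint:
  val[0] = 0
  val[1] = ⊥
  val[2] = 0
  val[3] = 0
  val[4] = 0
  val[5] = ⊥

yes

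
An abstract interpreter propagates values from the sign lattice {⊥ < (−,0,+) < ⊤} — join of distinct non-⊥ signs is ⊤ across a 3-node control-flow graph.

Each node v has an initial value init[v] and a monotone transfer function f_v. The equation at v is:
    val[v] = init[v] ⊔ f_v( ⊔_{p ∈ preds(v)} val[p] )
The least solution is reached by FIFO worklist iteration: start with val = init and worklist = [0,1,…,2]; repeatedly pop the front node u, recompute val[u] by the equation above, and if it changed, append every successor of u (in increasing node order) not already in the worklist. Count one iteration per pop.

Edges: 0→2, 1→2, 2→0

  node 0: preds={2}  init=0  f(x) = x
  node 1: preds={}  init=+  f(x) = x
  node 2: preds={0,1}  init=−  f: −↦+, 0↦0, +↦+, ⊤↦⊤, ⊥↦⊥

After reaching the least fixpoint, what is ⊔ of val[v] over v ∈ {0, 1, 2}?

⊤

Trace (4 dequeues):
  [1] u=0 | in − | out ⊤ | prev 0 | push {}
  [2] u=1 | in ⊥ | out + | ==
  [3] u=2 | in ⊤ | out ⊤ | prev − | push {0}
  [4] u=0 | in ⊤ | out ⊤ | ==

Converged values:
  [0] ⊤
  [1] +
  [2] ⊤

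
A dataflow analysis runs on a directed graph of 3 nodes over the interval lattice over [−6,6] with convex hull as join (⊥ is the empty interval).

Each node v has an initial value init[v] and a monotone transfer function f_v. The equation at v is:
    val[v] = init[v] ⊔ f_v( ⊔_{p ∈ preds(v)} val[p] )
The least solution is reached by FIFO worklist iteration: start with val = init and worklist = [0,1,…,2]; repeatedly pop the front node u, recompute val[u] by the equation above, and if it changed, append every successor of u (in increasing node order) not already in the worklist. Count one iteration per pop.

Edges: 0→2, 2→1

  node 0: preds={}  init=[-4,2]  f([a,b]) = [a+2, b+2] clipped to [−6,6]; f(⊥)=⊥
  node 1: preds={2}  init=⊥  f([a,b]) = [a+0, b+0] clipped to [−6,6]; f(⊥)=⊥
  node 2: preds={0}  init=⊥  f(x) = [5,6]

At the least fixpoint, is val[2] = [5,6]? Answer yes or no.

Worklist (4 pops):
  #1 pop 0: in=⊥ → [-4,2] (no change)
  #2 pop 1: in=⊥ → ⊥ (no change)
  #3 pop 2: in=[-4,2] → [5,6] (was ⊥); enqueue [1]
  #4 pop 1: in=[5,6] → [5,6] (was ⊥); enqueue []

Fixpoint:
  val[0] = [-4,2]
  val[1] = [5,6]
  val[2] = [5,6]

yes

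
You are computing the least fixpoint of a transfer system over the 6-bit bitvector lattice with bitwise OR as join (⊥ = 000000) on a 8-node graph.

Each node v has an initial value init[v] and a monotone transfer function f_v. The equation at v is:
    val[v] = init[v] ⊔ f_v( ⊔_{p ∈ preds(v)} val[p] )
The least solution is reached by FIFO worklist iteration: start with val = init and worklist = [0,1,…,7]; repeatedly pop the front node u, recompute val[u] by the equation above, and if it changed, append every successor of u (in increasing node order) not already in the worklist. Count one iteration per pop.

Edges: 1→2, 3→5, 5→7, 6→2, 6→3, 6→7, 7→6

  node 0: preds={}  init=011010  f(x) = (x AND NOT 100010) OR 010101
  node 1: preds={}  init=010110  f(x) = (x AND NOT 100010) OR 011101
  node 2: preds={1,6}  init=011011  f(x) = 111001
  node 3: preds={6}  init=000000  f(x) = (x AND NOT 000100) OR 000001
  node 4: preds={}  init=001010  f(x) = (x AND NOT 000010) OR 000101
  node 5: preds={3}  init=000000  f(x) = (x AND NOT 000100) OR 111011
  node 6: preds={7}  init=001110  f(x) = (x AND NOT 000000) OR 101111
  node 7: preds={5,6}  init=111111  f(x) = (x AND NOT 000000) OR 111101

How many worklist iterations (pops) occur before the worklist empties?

11

Trace (11 dequeues):
  [1] u=0 | in 000000 | out 011111 | prev 011010 | push {}
  [2] u=1 | in 000000 | out 011111 | prev 010110 | push {}
  [3] u=2 | in 011111 | out 111011 | prev 011011 | push {}
  [4] u=3 | in 001110 | out 001011 | prev 000000 | push {}
  [5] u=4 | in 000000 | out 001111 | prev 001010 | push {}
  [6] u=5 | in 001011 | out 111011 | prev 000000 | push {}
  [7] u=6 | in 111111 | out 111111 | prev 001110 | push {2,3}
  [8] u=7 | in 111111 | out 111111 | ==
  [9] u=2 | in 111111 | out 111011 | ==
  [10] u=3 | in 111111 | out 111011 | prev 001011 | push {5}
  [11] u=5 | in 111011 | out 111011 | ==

Converged values:
  [0] 011111
  [1] 011111
  [2] 111011
  [3] 111011
  [4] 001111
  [5] 111011
  [6] 111111
  [7] 111111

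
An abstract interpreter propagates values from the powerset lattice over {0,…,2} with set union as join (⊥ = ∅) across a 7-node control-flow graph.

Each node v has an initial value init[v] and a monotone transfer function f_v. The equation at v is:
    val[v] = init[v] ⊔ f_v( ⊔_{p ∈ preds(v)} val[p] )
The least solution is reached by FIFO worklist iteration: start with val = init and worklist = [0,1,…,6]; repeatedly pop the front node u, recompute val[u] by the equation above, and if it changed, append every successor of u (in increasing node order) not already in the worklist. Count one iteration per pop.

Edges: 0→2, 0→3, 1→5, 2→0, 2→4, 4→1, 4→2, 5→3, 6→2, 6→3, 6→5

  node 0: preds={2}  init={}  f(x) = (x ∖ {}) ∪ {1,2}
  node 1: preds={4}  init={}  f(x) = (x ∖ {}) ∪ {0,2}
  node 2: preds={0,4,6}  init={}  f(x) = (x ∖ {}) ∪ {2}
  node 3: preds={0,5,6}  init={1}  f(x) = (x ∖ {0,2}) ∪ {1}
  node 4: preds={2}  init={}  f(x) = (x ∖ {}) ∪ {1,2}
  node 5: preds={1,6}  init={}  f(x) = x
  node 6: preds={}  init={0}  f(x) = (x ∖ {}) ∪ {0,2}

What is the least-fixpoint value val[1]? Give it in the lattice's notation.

{0,1,2}

Trace (13 dequeues):
  [1] u=0 | in {} | out {1,2} | prev {} | push {}
  [2] u=1 | in {} | out {0,2} | prev {} | push {}
  [3] u=2 | in {0,1,2} | out {0,1,2} | prev {} | push {0}
  [4] u=3 | in {0,1,2} | out {1} | ==
  [5] u=4 | in {0,1,2} | out {0,1,2} | prev {} | push {1,2}
  [6] u=5 | in {0,2} | out {0,2} | prev {} | push {3}
  [7] u=6 | in {} | out {0,2} | prev {0} | push {5}
  [8] u=0 | in {0,1,2} | out {0,1,2} | prev {1,2} | push {}
  [9] u=1 | in {0,1,2} | out {0,1,2} | prev {0,2} | push {}
  [10] u=2 | in {0,1,2} | out {0,1,2} | ==
  [11] u=3 | in {0,1,2} | out {1} | ==
  [12] u=5 | in {0,1,2} | out {0,1,2} | prev {0,2} | push {3}
  [13] u=3 | in {0,1,2} | out {1} | ==

Converged values:
  [0] {0,1,2}
  [1] {0,1,2}
  [2] {0,1,2}
  [3] {1}
  [4] {0,1,2}
  [5] {0,1,2}
  [6] {0,2}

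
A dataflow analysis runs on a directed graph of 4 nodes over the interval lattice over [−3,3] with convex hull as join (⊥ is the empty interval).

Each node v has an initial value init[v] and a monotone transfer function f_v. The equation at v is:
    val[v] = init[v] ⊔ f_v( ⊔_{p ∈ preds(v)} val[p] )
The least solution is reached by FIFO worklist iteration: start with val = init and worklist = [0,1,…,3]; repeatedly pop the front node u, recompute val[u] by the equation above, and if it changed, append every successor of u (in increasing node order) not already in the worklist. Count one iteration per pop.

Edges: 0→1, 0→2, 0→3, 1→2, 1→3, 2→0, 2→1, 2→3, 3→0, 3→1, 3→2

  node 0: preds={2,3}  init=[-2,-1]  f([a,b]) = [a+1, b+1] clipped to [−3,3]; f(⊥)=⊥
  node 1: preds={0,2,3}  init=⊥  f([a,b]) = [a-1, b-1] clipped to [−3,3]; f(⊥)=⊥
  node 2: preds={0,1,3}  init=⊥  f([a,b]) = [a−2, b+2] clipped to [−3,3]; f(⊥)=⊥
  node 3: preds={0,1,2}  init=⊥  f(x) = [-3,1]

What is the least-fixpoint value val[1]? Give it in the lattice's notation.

[-3,2]

Iteration log — 12 steps:
  step 1. node 0  ⊔preds=⊥  new=[-2,-1]  stable
  step 2. node 1  ⊔preds=[-2,-1]  new=[-3,-2]  old=⊥  +wl: 
  step 3. node 2  ⊔preds=[-3,-1]  new=[-3,1]  old=⊥  +wl: 0,1
  step 4. node 3  ⊔preds=[-3,1]  new=[-3,1]  old=⊥  +wl: 2
  step 5. node 0  ⊔preds=[-3,1]  new=[-2,2]  old=[-2,-1]  +wl: 3
  step 6. node 1  ⊔preds=[-3,2]  new=[-3,1]  old=[-3,-2]  +wl: 
  step 7. node 2  ⊔preds=[-3,2]  new=[-3,3]  old=[-3,1]  +wl: 0,1
  step 8. node 3  ⊔preds=[-3,3]  new=[-3,1]  stable
  step 9. node 0  ⊔preds=[-3,3]  new=[-2,3]  old=[-2,2]  +wl: 2,3
  step 10. node 1  ⊔preds=[-3,3]  new=[-3,2]  old=[-3,1]  +wl: 
  step 11. node 2  ⊔preds=[-3,3]  new=[-3,3]  stable
  step 12. node 3  ⊔preds=[-3,3]  new=[-3,1]  stable

Least fixpoint reached:
  node 0: [-2,3]
  node 1: [-3,2]
  node 2: [-3,3]
  node 3: [-3,1]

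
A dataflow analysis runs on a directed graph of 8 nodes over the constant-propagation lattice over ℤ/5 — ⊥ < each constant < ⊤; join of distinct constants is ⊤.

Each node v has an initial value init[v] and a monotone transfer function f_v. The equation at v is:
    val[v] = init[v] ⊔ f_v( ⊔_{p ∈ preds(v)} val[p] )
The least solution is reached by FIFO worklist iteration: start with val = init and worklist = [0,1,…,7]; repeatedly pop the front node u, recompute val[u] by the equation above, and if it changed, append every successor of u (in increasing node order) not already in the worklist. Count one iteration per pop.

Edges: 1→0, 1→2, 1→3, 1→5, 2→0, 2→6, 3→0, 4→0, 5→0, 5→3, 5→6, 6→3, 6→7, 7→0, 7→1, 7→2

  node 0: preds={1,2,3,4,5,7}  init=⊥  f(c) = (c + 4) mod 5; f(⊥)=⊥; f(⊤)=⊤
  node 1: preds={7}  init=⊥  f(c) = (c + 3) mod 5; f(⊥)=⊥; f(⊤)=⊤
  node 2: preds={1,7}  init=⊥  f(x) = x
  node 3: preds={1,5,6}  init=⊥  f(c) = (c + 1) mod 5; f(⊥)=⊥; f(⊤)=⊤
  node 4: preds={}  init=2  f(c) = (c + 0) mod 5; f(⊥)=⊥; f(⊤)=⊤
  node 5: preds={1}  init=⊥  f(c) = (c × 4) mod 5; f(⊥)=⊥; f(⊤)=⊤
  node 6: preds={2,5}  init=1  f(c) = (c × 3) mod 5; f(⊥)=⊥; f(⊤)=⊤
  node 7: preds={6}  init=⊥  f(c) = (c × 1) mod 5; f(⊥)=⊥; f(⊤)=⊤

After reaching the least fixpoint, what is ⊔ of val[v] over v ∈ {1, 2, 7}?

Iteration log — 27 steps:
  step 1. node 0  ⊔preds=2  new=1  old=⊥  +wl: 
  step 2. node 1  ⊔preds=⊥  new=⊥  stable
  step 3. node 2  ⊔preds=⊥  new=⊥  stable
  step 4. node 3  ⊔preds=1  new=2  old=⊥  +wl: 0
  step 5. node 4  ⊔preds=⊥  new=2  stable
  step 6. node 5  ⊔preds=⊥  new=⊥  stable
  step 7. node 6  ⊔preds=⊥  new=1  stable
  step 8. node 7  ⊔preds=1  new=1  old=⊥  +wl: 1,2
  step 9. node 0  ⊔preds=⊤  new=⊤  old=1  +wl: 
  step 10. node 1  ⊔preds=1  new=4  old=⊥  +wl: 0,3,5
  step 11. node 2  ⊔preds=⊤  new=⊤  old=⊥  +wl: 6
  step 12. node 0  ⊔preds=⊤  new=⊤  stable
  step 13. node 3  ⊔preds=⊤  new=⊤  old=2  +wl: 0
  step 14. node 5  ⊔preds=4  new=1  old=⊥  +wl: 3
  step 15. node 6  ⊔preds=⊤  new=⊤  old=1  +wl: 7
  step 16. node 0  ⊔preds=⊤  new=⊤  stable
  step 17. node 3  ⊔preds=⊤  new=⊤  stable
  step 18. node 7  ⊔preds=⊤  new=⊤  old=1  +wl: 0,1,2
  step 19. node 0  ⊔preds=⊤  new=⊤  stable
  step 20. node 1  ⊔preds=⊤  new=⊤  old=4  +wl: 0,3,5
  step 21. node 2  ⊔preds=⊤  new=⊤  stable
  step 22. node 0  ⊔preds=⊤  new=⊤  stable
  step 23. node 3  ⊔preds=⊤  new=⊤  stable
  step 24. node 5  ⊔preds=⊤  new=⊤  old=1  +wl: 0,3,6
  step 25. node 0  ⊔preds=⊤  new=⊤  stable
  step 26. node 3  ⊔preds=⊤  new=⊤  stable
  step 27. node 6  ⊔preds=⊤  new=⊤  stable

Least fixpoint reached:
  node 0: ⊤
  node 1: ⊤
  node 2: ⊤
  node 3: ⊤
  node 4: 2
  node 5: ⊤
  node 6: ⊤
  node 7: ⊤

⊤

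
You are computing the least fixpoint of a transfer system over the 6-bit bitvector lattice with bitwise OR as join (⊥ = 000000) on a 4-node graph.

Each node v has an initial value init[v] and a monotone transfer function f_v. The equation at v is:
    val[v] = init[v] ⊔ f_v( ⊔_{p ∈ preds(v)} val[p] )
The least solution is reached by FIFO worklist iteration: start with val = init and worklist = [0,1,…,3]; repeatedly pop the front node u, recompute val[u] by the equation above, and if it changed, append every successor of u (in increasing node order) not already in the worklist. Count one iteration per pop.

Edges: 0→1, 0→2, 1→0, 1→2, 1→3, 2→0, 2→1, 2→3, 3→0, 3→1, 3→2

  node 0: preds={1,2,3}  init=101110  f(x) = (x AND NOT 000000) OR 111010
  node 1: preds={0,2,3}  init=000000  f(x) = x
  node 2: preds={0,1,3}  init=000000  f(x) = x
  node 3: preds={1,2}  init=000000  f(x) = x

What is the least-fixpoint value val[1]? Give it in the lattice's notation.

111110

Trace (7 dequeues):
  [1] u=0 | in 000000 | out 111110 | prev 101110 | push {}
  [2] u=1 | in 111110 | out 111110 | prev 000000 | push {0}
  [3] u=2 | in 111110 | out 111110 | prev 000000 | push {1}
  [4] u=3 | in 111110 | out 111110 | prev 000000 | push {2}
  [5] u=0 | in 111110 | out 111110 | ==
  [6] u=1 | in 111110 | out 111110 | ==
  [7] u=2 | in 111110 | out 111110 | ==

Converged values:
  [0] 111110
  [1] 111110
  [2] 111110
  [3] 111110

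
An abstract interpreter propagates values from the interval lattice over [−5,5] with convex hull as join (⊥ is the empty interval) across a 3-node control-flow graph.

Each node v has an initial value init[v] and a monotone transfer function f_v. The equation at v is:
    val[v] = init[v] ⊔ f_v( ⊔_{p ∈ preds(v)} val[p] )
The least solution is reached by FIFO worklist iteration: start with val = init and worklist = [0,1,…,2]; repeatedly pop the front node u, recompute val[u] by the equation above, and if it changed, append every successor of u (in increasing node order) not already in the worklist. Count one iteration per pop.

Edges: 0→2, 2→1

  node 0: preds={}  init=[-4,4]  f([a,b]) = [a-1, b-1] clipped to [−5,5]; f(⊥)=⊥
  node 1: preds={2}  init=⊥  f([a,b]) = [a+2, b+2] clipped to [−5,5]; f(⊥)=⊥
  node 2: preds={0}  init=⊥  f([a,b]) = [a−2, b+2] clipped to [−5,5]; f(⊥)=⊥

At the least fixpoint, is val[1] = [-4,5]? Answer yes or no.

no

Iteration log — 4 steps:
  step 1. node 0  ⊔preds=⊥  new=[-4,4]  stable
  step 2. node 1  ⊔preds=⊥  new=⊥  stable
  step 3. node 2  ⊔preds=[-4,4]  new=[-5,5]  old=⊥  +wl: 1
  step 4. node 1  ⊔preds=[-5,5]  new=[-3,5]  old=⊥  +wl: 

Least fixpoint reached:
  node 0: [-4,4]
  node 1: [-3,5]
  node 2: [-5,5]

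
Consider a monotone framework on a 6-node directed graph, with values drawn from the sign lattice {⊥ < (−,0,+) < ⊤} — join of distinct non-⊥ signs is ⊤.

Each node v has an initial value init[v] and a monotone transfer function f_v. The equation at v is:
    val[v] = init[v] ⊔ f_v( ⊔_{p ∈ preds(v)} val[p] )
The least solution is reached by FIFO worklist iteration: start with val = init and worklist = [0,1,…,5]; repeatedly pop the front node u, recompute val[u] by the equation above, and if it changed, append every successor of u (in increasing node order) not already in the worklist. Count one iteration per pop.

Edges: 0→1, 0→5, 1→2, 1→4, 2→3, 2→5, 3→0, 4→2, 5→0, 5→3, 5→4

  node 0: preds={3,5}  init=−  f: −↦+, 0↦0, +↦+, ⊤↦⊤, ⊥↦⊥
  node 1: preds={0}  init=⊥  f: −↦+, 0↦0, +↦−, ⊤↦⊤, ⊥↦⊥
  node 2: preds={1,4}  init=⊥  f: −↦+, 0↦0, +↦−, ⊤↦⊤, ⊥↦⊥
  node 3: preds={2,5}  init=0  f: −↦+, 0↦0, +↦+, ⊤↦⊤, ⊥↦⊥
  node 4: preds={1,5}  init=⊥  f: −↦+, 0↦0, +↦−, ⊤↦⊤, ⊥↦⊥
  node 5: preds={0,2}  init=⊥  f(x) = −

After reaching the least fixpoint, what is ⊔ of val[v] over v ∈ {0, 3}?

Iteration log — 10 steps:
  step 1. node 0  ⊔preds=0  new=⊤  old=−  +wl: 
  step 2. node 1  ⊔preds=⊤  new=⊤  old=⊥  +wl: 
  step 3. node 2  ⊔preds=⊤  new=⊤  old=⊥  +wl: 
  step 4. node 3  ⊔preds=⊤  new=⊤  old=0  +wl: 0
  step 5. node 4  ⊔preds=⊤  new=⊤  old=⊥  +wl: 2
  step 6. node 5  ⊔preds=⊤  new=−  old=⊥  +wl: 3,4
  step 7. node 0  ⊔preds=⊤  new=⊤  stable
  step 8. node 2  ⊔preds=⊤  new=⊤  stable
  step 9. node 3  ⊔preds=⊤  new=⊤  stable
  step 10. node 4  ⊔preds=⊤  new=⊤  stable

Least fixpoint reached:
  node 0: ⊤
  node 1: ⊤
  node 2: ⊤
  node 3: ⊤
  node 4: ⊤
  node 5: −

⊤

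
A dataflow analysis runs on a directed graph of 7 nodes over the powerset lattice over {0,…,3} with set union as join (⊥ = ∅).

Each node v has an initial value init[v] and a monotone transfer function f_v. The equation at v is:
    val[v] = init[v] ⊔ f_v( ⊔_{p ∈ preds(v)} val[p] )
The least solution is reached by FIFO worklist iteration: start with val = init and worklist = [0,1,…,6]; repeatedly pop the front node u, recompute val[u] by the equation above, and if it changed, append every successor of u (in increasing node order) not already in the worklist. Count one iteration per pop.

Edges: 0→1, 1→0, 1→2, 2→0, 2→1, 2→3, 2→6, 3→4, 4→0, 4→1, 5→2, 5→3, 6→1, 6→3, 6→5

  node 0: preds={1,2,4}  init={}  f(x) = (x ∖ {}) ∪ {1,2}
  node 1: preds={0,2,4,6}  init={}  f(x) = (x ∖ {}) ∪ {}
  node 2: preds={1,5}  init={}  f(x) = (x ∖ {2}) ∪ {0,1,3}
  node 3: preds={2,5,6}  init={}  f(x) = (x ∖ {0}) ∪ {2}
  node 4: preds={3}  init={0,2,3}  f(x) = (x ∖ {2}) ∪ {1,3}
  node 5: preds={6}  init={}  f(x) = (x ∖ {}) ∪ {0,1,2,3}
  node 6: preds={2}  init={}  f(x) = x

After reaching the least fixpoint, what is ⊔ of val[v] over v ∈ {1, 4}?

{0,1,2,3}

Iteration log — 12 steps:
  step 1. node 0  ⊔preds={0,2,3}  new={0,1,2,3}  old={}  +wl: 
  step 2. node 1  ⊔preds={0,1,2,3}  new={0,1,2,3}  old={}  +wl: 0
  step 3. node 2  ⊔preds={0,1,2,3}  new={0,1,3}  old={}  +wl: 1
  step 4. node 3  ⊔preds={0,1,3}  new={1,2,3}  old={}  +wl: 
  step 5. node 4  ⊔preds={1,2,3}  new={0,1,2,3}  old={0,2,3}  +wl: 
  step 6. node 5  ⊔preds={}  new={0,1,2,3}  old={}  +wl: 2,3
  step 7. node 6  ⊔preds={0,1,3}  new={0,1,3}  old={}  +wl: 5
  step 8. node 0  ⊔preds={0,1,2,3}  new={0,1,2,3}  stable
  step 9. node 1  ⊔preds={0,1,2,3}  new={0,1,2,3}  stable
  step 10. node 2  ⊔preds={0,1,2,3}  new={0,1,3}  stable
  step 11. node 3  ⊔preds={0,1,2,3}  new={1,2,3}  stable
  step 12. node 5  ⊔preds={0,1,3}  new={0,1,2,3}  stable

Least fixpoint reached:
  node 0: {0,1,2,3}
  node 1: {0,1,2,3}
  node 2: {0,1,3}
  node 3: {1,2,3}
  node 4: {0,1,2,3}
  node 5: {0,1,2,3}
  node 6: {0,1,3}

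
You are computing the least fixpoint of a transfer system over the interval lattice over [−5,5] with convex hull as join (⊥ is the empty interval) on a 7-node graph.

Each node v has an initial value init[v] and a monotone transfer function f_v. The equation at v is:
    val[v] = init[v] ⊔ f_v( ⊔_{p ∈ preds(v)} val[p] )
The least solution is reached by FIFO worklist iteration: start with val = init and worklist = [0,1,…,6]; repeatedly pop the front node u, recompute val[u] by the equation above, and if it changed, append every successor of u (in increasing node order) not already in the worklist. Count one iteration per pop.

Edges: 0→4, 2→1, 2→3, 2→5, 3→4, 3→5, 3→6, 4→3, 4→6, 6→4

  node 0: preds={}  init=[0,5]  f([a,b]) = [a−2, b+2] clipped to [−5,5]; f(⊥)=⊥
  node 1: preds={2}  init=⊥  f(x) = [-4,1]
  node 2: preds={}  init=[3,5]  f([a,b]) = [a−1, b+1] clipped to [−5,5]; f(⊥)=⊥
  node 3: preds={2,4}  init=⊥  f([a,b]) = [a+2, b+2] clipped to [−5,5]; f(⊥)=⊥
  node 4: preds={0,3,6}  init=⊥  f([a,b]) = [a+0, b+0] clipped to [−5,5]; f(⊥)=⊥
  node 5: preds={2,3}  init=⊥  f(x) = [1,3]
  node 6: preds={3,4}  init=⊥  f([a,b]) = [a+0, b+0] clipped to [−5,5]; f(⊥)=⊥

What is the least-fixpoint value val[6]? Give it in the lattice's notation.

[0,5]

Iteration log — 11 steps:
  step 1. node 0  ⊔preds=⊥  new=[0,5]  stable
  step 2. node 1  ⊔preds=[3,5]  new=[-4,1]  old=⊥  +wl: 
  step 3. node 2  ⊔preds=⊥  new=[3,5]  stable
  step 4. node 3  ⊔preds=[3,5]  new=[5,5]  old=⊥  +wl: 
  step 5. node 4  ⊔preds=[0,5]  new=[0,5]  old=⊥  +wl: 3
  step 6. node 5  ⊔preds=[3,5]  new=[1,3]  old=⊥  +wl: 
  step 7. node 6  ⊔preds=[0,5]  new=[0,5]  old=⊥  +wl: 4
  step 8. node 3  ⊔preds=[0,5]  new=[2,5]  old=[5,5]  +wl: 5,6
  step 9. node 4  ⊔preds=[0,5]  new=[0,5]  stable
  step 10. node 5  ⊔preds=[2,5]  new=[1,3]  stable
  step 11. node 6  ⊔preds=[0,5]  new=[0,5]  stable

Least fixpoint reached:
  node 0: [0,5]
  node 1: [-4,1]
  node 2: [3,5]
  node 3: [2,5]
  node 4: [0,5]
  node 5: [1,3]
  node 6: [0,5]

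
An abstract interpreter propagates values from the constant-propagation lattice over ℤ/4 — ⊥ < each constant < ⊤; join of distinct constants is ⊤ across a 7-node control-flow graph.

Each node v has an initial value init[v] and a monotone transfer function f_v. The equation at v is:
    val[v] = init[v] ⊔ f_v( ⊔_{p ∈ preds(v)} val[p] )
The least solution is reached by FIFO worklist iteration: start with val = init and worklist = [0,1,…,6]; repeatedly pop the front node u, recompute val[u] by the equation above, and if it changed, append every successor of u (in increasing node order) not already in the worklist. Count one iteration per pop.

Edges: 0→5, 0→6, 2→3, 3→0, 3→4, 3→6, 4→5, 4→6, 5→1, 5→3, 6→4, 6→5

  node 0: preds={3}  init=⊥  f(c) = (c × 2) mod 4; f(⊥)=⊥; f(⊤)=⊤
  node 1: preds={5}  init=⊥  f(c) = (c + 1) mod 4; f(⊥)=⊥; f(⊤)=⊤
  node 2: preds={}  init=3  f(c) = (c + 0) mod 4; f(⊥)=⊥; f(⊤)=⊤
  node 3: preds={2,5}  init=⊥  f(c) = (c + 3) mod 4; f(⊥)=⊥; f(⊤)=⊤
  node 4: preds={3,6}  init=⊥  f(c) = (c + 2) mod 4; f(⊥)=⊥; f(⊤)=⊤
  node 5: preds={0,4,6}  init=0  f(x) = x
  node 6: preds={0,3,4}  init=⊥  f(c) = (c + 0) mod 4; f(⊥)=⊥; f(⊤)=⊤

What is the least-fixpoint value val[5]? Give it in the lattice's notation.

⊤

Trace (13 dequeues):
  [1] u=0 | in ⊥ | out ⊥ | ==
  [2] u=1 | in 0 | out 1 | prev ⊥ | push {}
  [3] u=2 | in ⊥ | out 3 | ==
  [4] u=3 | in ⊤ | out ⊤ | prev ⊥ | push {0}
  [5] u=4 | in ⊤ | out ⊤ | prev ⊥ | push {}
  [6] u=5 | in ⊤ | out ⊤ | prev 0 | push {1,3}
  [7] u=6 | in ⊤ | out ⊤ | prev ⊥ | push {4,5}
  [8] u=0 | in ⊤ | out ⊤ | prev ⊥ | push {6}
  [9] u=1 | in ⊤ | out ⊤ | prev 1 | push {}
  [10] u=3 | in ⊤ | out ⊤ | ==
  [11] u=4 | in ⊤ | out ⊤ | ==
  [12] u=5 | in ⊤ | out ⊤ | ==
  [13] u=6 | in ⊤ | out ⊤ | ==

Converged values:
  [0] ⊤
  [1] ⊤
  [2] 3
  [3] ⊤
  [4] ⊤
  [5] ⊤
  [6] ⊤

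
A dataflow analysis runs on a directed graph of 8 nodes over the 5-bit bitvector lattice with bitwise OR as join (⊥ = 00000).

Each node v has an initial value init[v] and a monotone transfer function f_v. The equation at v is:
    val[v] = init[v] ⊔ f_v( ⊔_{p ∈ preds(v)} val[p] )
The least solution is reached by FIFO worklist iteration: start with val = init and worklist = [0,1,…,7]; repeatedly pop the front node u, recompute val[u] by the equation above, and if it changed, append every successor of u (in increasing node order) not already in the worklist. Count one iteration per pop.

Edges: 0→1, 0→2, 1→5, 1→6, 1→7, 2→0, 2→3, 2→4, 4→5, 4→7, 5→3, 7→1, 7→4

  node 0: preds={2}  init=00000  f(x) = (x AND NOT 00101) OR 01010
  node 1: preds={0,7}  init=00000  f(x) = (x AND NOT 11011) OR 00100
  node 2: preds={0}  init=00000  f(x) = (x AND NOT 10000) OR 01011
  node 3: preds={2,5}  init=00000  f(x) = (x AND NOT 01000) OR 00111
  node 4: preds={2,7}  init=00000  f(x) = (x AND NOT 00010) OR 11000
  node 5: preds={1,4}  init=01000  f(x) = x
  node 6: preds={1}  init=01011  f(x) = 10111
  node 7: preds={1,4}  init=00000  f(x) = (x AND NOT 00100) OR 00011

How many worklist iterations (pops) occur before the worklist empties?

12

Trace (12 dequeues):
  [1] u=0 | in 00000 | out 01010 | prev 00000 | push {}
  [2] u=1 | in 01010 | out 00100 | prev 00000 | push {}
  [3] u=2 | in 01010 | out 01011 | prev 00000 | push {0}
  [4] u=3 | in 01011 | out 00111 | prev 00000 | push {}
  [5] u=4 | in 01011 | out 11001 | prev 00000 | push {}
  [6] u=5 | in 11101 | out 11101 | prev 01000 | push {3}
  [7] u=6 | in 00100 | out 11111 | prev 01011 | push {}
  [8] u=7 | in 11101 | out 11011 | prev 00000 | push {1,4}
  [9] u=0 | in 01011 | out 01010 | ==
  [10] u=3 | in 11111 | out 10111 | prev 00111 | push {}
  [11] u=1 | in 11011 | out 00100 | ==
  [12] u=4 | in 11011 | out 11001 | ==

Converged values:
  [0] 01010
  [1] 00100
  [2] 01011
  [3] 10111
  [4] 11001
  [5] 11101
  [6] 11111
  [7] 11011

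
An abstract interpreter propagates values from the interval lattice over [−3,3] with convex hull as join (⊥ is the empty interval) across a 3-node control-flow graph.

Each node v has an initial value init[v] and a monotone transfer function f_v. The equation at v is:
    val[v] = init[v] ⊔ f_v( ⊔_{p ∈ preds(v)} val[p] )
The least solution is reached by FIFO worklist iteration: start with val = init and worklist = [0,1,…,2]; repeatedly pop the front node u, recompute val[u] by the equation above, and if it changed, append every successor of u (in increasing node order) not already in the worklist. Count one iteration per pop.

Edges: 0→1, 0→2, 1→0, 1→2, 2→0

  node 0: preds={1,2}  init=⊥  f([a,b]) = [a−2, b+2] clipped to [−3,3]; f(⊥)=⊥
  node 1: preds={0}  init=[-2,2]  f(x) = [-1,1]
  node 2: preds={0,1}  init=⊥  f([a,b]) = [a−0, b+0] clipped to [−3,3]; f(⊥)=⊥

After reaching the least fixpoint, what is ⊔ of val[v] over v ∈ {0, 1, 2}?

Worklist (4 pops):
  #1 pop 0: in=[-2,2] → [-3,3] (was ⊥); enqueue []
  #2 pop 1: in=[-3,3] → [-2,2] (no change)
  #3 pop 2: in=[-3,3] → [-3,3] (was ⊥); enqueue [0]
  #4 pop 0: in=[-3,3] → [-3,3] (no change)

Fixpoint:
  val[0] = [-3,3]
  val[1] = [-2,2]
  val[2] = [-3,3]

[-3,3]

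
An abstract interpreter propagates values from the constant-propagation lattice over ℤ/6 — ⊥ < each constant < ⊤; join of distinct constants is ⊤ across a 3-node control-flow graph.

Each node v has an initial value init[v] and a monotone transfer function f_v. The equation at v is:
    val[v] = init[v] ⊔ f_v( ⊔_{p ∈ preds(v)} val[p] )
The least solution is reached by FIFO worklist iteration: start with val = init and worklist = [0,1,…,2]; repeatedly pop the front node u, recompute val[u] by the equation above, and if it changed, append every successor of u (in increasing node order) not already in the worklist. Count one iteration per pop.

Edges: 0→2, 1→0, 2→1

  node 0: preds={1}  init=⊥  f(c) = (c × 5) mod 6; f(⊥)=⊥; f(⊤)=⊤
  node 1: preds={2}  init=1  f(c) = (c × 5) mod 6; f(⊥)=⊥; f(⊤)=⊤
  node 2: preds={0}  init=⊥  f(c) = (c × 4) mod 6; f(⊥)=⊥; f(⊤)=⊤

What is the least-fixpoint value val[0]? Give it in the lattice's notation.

⊤

Worklist (7 pops):
  #1 pop 0: in=1 → 5 (was ⊥); enqueue []
  #2 pop 1: in=⊥ → 1 (no change)
  #3 pop 2: in=5 → 2 (was ⊥); enqueue [1]
  #4 pop 1: in=2 → ⊤ (was 1); enqueue [0]
  #5 pop 0: in=⊤ → ⊤ (was 5); enqueue [2]
  #6 pop 2: in=⊤ → ⊤ (was 2); enqueue [1]
  #7 pop 1: in=⊤ → ⊤ (no change)

Fixpoint:
  val[0] = ⊤
  val[1] = ⊤
  val[2] = ⊤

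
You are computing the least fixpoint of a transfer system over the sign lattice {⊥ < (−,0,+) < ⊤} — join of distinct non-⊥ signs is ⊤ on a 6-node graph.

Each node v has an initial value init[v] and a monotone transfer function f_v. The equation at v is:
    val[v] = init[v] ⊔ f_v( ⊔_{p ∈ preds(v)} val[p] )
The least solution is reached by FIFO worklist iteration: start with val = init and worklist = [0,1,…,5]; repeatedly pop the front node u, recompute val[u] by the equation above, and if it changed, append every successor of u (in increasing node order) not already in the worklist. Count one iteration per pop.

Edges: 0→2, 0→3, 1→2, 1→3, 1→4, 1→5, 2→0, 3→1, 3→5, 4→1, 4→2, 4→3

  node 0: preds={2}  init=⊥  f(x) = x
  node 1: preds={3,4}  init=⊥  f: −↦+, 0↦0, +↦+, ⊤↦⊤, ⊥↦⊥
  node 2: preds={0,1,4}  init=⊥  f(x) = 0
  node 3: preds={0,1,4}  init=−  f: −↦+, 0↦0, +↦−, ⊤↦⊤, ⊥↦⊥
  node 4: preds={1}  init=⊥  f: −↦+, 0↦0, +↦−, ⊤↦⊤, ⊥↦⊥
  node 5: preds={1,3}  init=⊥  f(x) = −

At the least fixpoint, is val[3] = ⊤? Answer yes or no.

Trace (18 dequeues):
  [1] u=0 | in ⊥ | out ⊥ | ==
  [2] u=1 | in − | out + | prev ⊥ | push {}
  [3] u=2 | in + | out 0 | prev ⊥ | push {0}
  [4] u=3 | in + | out − | ==
  [5] u=4 | in + | out − | prev ⊥ | push {1,2,3}
  [6] u=5 | in ⊤ | out − | prev ⊥ | push {}
  [7] u=0 | in 0 | out 0 | prev ⊥ | push {}
  [8] u=1 | in − | out + | ==
  [9] u=2 | in ⊤ | out 0 | ==
  [10] u=3 | in ⊤ | out ⊤ | prev − | push {1,5}
  [11] u=1 | in ⊤ | out ⊤ | prev + | push {2,3,4}
  [12] u=5 | in ⊤ | out − | ==
  [13] u=2 | in ⊤ | out 0 | ==
  [14] u=3 | in ⊤ | out ⊤ | ==
  [15] u=4 | in ⊤ | out ⊤ | prev − | push {1,2,3}
  [16] u=1 | in ⊤ | out ⊤ | ==
  [17] u=2 | in ⊤ | out 0 | ==
  [18] u=3 | in ⊤ | out ⊤ | ==

Converged values:
  [0] 0
  [1] ⊤
  [2] 0
  [3] ⊤
  [4] ⊤
  [5] −

yes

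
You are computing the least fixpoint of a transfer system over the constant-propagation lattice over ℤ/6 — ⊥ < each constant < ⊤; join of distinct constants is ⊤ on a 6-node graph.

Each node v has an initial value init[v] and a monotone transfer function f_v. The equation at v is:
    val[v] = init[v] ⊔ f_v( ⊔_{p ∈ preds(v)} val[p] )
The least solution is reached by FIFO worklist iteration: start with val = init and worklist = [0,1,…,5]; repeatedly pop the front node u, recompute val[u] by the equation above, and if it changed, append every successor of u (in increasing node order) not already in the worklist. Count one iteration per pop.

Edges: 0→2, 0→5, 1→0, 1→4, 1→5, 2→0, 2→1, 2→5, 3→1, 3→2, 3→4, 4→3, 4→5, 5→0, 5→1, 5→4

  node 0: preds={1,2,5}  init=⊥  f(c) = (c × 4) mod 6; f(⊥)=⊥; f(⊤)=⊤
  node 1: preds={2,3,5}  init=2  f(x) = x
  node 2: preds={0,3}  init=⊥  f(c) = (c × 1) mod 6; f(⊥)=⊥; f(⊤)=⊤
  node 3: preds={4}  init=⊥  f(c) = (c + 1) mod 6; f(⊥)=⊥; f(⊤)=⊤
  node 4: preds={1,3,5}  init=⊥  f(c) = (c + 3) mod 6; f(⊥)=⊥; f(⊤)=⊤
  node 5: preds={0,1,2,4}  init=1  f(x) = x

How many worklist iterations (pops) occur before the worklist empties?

Trace (12 dequeues):
  [1] u=0 | in ⊤ | out ⊤ | prev ⊥ | push {}
  [2] u=1 | in 1 | out ⊤ | prev 2 | push {0}
  [3] u=2 | in ⊤ | out ⊤ | prev ⊥ | push {1}
  [4] u=3 | in ⊥ | out ⊥ | ==
  [5] u=4 | in ⊤ | out ⊤ | prev ⊥ | push {3}
  [6] u=5 | in ⊤ | out ⊤ | prev 1 | push {4}
  [7] u=0 | in ⊤ | out ⊤ | ==
  [8] u=1 | in ⊤ | out ⊤ | ==
  [9] u=3 | in ⊤ | out ⊤ | prev ⊥ | push {1,2}
  [10] u=4 | in ⊤ | out ⊤ | ==
  [11] u=1 | in ⊤ | out ⊤ | ==
  [12] u=2 | in ⊤ | out ⊤ | ==

Converged values:
  [0] ⊤
  [1] ⊤
  [2] ⊤
  [3] ⊤
  [4] ⊤
  [5] ⊤

12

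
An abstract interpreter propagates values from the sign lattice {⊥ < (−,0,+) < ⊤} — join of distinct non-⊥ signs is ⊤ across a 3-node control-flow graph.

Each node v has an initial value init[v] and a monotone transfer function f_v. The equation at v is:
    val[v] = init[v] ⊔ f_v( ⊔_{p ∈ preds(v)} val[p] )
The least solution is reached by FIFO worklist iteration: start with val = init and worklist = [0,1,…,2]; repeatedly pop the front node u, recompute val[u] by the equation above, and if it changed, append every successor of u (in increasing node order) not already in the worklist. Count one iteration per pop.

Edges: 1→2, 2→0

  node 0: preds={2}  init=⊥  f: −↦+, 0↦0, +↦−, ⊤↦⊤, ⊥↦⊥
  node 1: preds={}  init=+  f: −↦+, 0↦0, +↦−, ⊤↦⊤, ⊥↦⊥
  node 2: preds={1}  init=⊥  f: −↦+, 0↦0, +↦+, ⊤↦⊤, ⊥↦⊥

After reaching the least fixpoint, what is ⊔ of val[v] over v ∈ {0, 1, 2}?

⊤

Iteration log — 4 steps:
  step 1. node 0  ⊔preds=⊥  new=⊥  stable
  step 2. node 1  ⊔preds=⊥  new=+  stable
  step 3. node 2  ⊔preds=+  new=+  old=⊥  +wl: 0
  step 4. node 0  ⊔preds=+  new=−  old=⊥  +wl: 

Least fixpoint reached:
  node 0: −
  node 1: +
  node 2: +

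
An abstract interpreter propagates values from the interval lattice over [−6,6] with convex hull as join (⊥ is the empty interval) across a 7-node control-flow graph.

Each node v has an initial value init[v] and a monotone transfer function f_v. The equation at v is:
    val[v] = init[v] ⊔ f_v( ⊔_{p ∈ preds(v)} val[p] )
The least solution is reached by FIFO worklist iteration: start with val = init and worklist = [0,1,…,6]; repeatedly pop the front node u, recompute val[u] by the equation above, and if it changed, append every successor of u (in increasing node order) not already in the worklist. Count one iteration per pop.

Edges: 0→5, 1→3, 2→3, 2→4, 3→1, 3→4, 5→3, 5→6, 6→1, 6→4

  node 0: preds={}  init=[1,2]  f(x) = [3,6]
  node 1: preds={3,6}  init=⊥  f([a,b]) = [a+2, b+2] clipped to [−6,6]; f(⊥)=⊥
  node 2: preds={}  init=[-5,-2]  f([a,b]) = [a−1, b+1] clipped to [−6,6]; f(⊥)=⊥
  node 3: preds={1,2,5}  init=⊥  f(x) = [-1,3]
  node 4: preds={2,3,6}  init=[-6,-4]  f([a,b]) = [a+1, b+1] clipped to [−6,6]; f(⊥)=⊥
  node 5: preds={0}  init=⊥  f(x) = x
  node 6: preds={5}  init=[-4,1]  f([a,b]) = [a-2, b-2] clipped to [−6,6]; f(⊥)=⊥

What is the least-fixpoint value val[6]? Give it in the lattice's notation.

Worklist (10 pops):
  #1 pop 0: in=⊥ → [1,6] (was [1,2]); enqueue []
  #2 pop 1: in=[-4,1] → [-2,3] (was ⊥); enqueue []
  #3 pop 2: in=⊥ → [-5,-2] (no change)
  #4 pop 3: in=[-5,3] → [-1,3] (was ⊥); enqueue [1]
  #5 pop 4: in=[-5,3] → [-6,4] (was [-6,-4]); enqueue []
  #6 pop 5: in=[1,6] → [1,6] (was ⊥); enqueue [3]
  #7 pop 6: in=[1,6] → [-4,4] (was [-4,1]); enqueue [4]
  #8 pop 1: in=[-4,4] → [-2,6] (was [-2,3]); enqueue []
  #9 pop 3: in=[-5,6] → [-1,3] (no change)
  #10 pop 4: in=[-5,4] → [-6,5] (was [-6,4]); enqueue []

Fixpoint:
  val[0] = [1,6]
  val[1] = [-2,6]
  val[2] = [-5,-2]
  val[3] = [-1,3]
  val[4] = [-6,5]
  val[5] = [1,6]
  val[6] = [-4,4]

[-4,4]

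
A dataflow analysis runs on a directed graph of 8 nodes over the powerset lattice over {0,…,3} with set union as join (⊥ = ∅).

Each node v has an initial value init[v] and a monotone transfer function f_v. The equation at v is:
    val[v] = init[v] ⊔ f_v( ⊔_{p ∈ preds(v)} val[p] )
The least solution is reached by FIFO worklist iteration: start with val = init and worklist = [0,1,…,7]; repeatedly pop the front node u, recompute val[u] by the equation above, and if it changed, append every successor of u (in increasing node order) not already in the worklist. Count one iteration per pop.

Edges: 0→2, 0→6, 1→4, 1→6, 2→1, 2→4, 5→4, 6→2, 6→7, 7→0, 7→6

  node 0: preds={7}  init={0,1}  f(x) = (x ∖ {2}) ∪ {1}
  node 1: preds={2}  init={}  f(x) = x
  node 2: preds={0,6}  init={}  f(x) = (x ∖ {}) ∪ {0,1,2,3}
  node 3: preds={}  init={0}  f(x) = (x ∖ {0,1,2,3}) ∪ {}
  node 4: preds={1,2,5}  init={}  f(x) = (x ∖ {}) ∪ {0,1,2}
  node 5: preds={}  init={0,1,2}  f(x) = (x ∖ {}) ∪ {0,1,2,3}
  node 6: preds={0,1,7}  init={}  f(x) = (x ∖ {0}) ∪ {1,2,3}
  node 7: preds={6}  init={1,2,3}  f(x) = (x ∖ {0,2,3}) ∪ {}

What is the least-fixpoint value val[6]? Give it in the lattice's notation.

{1,2,3}

Iteration log — 12 steps:
  step 1. node 0  ⊔preds={1,2,3}  new={0,1,3}  old={0,1}  +wl: 
  step 2. node 1  ⊔preds={}  new={}  stable
  step 3. node 2  ⊔preds={0,1,3}  new={0,1,2,3}  old={}  +wl: 1
  step 4. node 3  ⊔preds={}  new={0}  stable
  step 5. node 4  ⊔preds={0,1,2,3}  new={0,1,2,3}  old={}  +wl: 
  step 6. node 5  ⊔preds={}  new={0,1,2,3}  old={0,1,2}  +wl: 4
  step 7. node 6  ⊔preds={0,1,2,3}  new={1,2,3}  old={}  +wl: 2
  step 8. node 7  ⊔preds={1,2,3}  new={1,2,3}  stable
  step 9. node 1  ⊔preds={0,1,2,3}  new={0,1,2,3}  old={}  +wl: 6
  step 10. node 4  ⊔preds={0,1,2,3}  new={0,1,2,3}  stable
  step 11. node 2  ⊔preds={0,1,2,3}  new={0,1,2,3}  stable
  step 12. node 6  ⊔preds={0,1,2,3}  new={1,2,3}  stable

Least fixpoint reached:
  node 0: {0,1,3}
  node 1: {0,1,2,3}
  node 2: {0,1,2,3}
  node 3: {0}
  node 4: {0,1,2,3}
  node 5: {0,1,2,3}
  node 6: {1,2,3}
  node 7: {1,2,3}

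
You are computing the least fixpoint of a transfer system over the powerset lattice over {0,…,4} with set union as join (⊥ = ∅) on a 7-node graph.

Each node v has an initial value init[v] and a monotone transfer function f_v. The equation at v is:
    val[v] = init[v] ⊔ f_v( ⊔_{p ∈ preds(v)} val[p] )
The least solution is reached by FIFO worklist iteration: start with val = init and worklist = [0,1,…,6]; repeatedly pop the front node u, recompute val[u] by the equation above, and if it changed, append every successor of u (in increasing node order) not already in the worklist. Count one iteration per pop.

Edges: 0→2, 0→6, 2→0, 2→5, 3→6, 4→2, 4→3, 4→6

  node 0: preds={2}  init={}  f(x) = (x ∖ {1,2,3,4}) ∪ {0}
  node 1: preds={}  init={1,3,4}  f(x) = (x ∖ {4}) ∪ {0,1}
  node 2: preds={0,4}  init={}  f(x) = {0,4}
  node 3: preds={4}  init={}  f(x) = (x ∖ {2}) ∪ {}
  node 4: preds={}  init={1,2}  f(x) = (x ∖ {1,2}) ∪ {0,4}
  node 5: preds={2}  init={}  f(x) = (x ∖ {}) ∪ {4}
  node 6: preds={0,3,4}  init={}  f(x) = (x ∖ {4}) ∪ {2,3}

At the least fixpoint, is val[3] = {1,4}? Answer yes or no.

Worklist (11 pops):
  #1 pop 0: in={} → {0} (was {}); enqueue []
  #2 pop 1: in={} → {0,1,3,4} (was {1,3,4}); enqueue []
  #3 pop 2: in={0,1,2} → {0,4} (was {}); enqueue [0]
  #4 pop 3: in={1,2} → {1} (was {}); enqueue []
  #5 pop 4: in={} → {0,1,2,4} (was {1,2}); enqueue [2,3]
  #6 pop 5: in={0,4} → {0,4} (was {}); enqueue []
  #7 pop 6: in={0,1,2,4} → {0,1,2,3} (was {}); enqueue []
  #8 pop 0: in={0,4} → {0} (no change)
  #9 pop 2: in={0,1,2,4} → {0,4} (no change)
  #10 pop 3: in={0,1,2,4} → {0,1,4} (was {1}); enqueue [6]
  #11 pop 6: in={0,1,2,4} → {0,1,2,3} (no change)

Fixpoint:
  val[0] = {0}
  val[1] = {0,1,3,4}
  val[2] = {0,4}
  val[3] = {0,1,4}
  val[4] = {0,1,2,4}
  val[5] = {0,4}
  val[6] = {0,1,2,3}

no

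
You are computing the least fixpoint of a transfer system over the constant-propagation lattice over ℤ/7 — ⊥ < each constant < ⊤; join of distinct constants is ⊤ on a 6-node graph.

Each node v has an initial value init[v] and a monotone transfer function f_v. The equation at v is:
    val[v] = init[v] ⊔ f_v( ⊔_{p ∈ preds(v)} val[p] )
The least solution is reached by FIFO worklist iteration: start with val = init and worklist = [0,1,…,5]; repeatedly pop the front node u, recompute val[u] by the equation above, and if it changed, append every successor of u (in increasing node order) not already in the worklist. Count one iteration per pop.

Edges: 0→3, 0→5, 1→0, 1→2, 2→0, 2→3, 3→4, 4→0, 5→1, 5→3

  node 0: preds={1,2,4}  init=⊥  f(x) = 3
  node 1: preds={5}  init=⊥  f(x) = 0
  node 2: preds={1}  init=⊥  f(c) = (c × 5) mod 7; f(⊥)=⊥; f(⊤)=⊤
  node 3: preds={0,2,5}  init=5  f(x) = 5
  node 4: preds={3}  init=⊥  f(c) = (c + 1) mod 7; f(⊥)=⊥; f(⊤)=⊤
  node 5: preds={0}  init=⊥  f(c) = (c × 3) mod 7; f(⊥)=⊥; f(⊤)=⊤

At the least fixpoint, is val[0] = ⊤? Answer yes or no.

Iteration log — 9 steps:
  step 1. node 0  ⊔preds=⊥  new=3  old=⊥  +wl: 
  step 2. node 1  ⊔preds=⊥  new=0  old=⊥  +wl: 0
  step 3. node 2  ⊔preds=0  new=0  old=⊥  +wl: 
  step 4. node 3  ⊔preds=⊤  new=5  stable
  step 5. node 4  ⊔preds=5  new=6  old=⊥  +wl: 
  step 6. node 5  ⊔preds=3  new=2  old=⊥  +wl: 1,3
  step 7. node 0  ⊔preds=⊤  new=3  stable
  step 8. node 1  ⊔preds=2  new=0  stable
  step 9. node 3  ⊔preds=⊤  new=5  stable

Least fixpoint reached:
  node 0: 3
  node 1: 0
  node 2: 0
  node 3: 5
  node 4: 6
  node 5: 2

no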